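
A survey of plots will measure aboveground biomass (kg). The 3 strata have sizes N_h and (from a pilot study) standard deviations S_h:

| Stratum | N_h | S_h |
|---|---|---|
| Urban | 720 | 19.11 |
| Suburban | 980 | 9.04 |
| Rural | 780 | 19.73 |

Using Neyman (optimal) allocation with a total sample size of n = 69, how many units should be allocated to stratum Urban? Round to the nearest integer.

25

Neyman allocation: n_h = n · N_h S_h / Σ N_i S_i, with n = 69.
  stratum Urban: N_h·S_h = 720·19.11 = 13759.20
  stratum Suburban: N_h·S_h = 980·9.04 = 8859.20
  stratum Rural: N_h·S_h = 780·19.73 = 15389.40
Σ N_h S_h = 38007.80
n for stratum Urban = 69·13759.20/38007.80 = 24.979 → 25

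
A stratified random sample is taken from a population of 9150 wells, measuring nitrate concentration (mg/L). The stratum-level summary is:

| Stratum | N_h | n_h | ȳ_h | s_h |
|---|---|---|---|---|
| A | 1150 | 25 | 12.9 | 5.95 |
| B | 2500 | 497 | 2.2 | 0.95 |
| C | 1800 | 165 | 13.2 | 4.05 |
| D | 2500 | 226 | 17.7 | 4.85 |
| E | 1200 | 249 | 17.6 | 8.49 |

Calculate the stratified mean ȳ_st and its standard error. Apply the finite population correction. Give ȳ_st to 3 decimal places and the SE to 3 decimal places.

ȳ_st ≈ 11.963, SE ≈ 0.191

ȳ_st = Σ W_h ȳ_h = (1150·12.9 + 2500·2.2 + 1800·13.2 + 2500·17.7 + 1200·17.6)/9150 = 11.96339
V̂(ȳ_st) = Σ W_h² (1 − n_h/N_h) s_h²/n_h, with W_h = N_h/N and N = 9150:
  stratum A: (1150/9150)²·(1 − 25/1150)·5.95²/25 = 0.0218828
  stratum B: (2500/9150)²·(1 − 497/2500)·0.95²/497 = 0.00010861
  stratum C: (1800/9150)²·(1 − 165/1800)·4.05²/165 = 0.00349441
  stratum D: (2500/9150)²·(1 − 226/2500)·4.85²/226 = 0.00706746
  stratum E: (1200/9150)²·(1 − 249/1200)·8.49²/249 = 0.0039458
V̂(ȳ_st) = 0.036499
SE(ȳ_st) = √0.036499 = 0.191047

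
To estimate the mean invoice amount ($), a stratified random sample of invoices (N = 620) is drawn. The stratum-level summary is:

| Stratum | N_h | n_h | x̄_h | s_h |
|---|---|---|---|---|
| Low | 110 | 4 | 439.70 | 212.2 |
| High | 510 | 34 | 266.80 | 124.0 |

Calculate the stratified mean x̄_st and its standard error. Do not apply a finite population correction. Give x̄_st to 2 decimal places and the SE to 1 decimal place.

x̄_st = Σ W_h x̄_h = (110·439.70 + 510·266.80)/620 = 297.47581
V̂(x̄_st) = Σ W_h² s_h²/n_h, with W_h = N_h/N and N = 620:
  stratum Low: (110/620)²·212.2²/4 = 354.35
  stratum High: (510/620)²·124.0²/34 = 306
V̂(x̄_st) = 660.35
SE(x̄_st) = √660.35 = 25.6973

x̄_st ≈ 297.48, SE ≈ 25.7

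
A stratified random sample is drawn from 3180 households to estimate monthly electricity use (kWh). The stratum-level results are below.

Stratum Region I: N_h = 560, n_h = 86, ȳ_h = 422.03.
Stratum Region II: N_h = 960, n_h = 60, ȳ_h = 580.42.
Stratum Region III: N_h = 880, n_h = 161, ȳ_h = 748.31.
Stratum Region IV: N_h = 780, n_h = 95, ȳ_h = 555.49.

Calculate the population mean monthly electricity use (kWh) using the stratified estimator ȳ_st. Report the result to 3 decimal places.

ȳ_st ≈ 592.873

N = Σ N_h = 3180. Stratum weights W_h = N_h/N.
ȳ_st = (560·422.03 + 960·580.42 + 880·748.31 + 780·555.49) / 3180 = 592.87264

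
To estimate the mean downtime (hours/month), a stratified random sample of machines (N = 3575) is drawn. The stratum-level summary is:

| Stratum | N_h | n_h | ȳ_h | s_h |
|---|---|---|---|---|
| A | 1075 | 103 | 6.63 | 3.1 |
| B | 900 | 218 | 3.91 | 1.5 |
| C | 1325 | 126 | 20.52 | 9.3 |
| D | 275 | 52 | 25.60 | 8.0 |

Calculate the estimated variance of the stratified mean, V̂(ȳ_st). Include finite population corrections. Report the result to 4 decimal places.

V̂(ȳ_st) ≈ 0.0994

V̂(ȳ_st) = Σ W_h² (1 − n_h/N_h) s_h²/n_h, with W_h = N_h/N and N = 3575:
  stratum A: (1075/3575)²·(1 − 103/1075)·3.1²/103 = 0.00762797
  stratum B: (900/3575)²·(1 − 218/900)·1.5²/218 = 0.000495679
  stratum C: (1325/3575)²·(1 − 126/1325)·9.3²/126 = 0.0853254
  stratum D: (275/3575)²·(1 − 52/275)·8.0²/52 = 0.00590557
V̂(ȳ_st) = 0.0993546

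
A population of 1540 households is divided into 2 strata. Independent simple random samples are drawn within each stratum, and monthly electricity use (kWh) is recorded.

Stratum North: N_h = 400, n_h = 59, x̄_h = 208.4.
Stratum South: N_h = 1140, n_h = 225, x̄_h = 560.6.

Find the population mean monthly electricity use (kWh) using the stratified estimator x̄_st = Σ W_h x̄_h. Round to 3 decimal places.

N = Σ N_h = 1540. Stratum weights W_h = N_h/N.
x̄_st = (400·208.4 + 1140·560.6) / 1540 = 469.11948

x̄_st ≈ 469.119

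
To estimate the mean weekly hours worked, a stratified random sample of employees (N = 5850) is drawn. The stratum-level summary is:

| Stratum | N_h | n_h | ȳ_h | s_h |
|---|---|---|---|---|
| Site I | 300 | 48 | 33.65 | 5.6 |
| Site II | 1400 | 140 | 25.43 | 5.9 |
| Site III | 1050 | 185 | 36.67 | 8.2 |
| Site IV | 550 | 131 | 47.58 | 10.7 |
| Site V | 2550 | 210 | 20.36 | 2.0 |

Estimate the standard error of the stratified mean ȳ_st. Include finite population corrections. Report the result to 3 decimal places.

SE(ȳ_st) ≈ 0.182

V̂(ȳ_st) = Σ W_h² (1 − n_h/N_h) s_h²/n_h, with W_h = N_h/N and N = 5850:
  stratum Site I: (300/5850)²·(1 − 48/300)·5.6²/48 = 0.00144326
  stratum Site II: (1400/5850)²·(1 − 140/1400)·5.9²/140 = 0.0128163
  stratum Site III: (1050/5850)²·(1 − 185/1050)·8.2²/185 = 0.00964605
  stratum Site IV: (550/5850)²·(1 − 131/550)·10.7²/131 = 0.0058852
  stratum Site V: (2550/5850)²·(1 − 210/2550)·2.0²/210 = 0.00332112
V̂(ȳ_st) = 0.0331119
SE(ȳ_st) = √0.0331119 = 0.181967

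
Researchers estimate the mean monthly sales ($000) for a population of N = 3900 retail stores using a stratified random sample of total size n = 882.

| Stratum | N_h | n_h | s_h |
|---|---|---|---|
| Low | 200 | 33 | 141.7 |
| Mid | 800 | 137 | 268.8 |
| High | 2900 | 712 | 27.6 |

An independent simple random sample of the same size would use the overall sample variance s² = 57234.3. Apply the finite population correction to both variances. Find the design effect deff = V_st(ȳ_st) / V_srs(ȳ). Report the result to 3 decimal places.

deff ≈ 0.402

V̂(ȳ_st) = Σ W_h² (1 − n_h/N_h) s_h²/n_h, with W_h = N_h/N and N = 3900:
  stratum Low: (200/3900)²·(1 − 33/200)·141.7²/33 = 1.33611
  stratum Mid: (800/3900)²·(1 − 137/800)·268.8²/137 = 18.3913
  stratum High: (2900/3900)²·(1 − 712/2900)·27.6²/712 = 0.446328
V_st = 20.1737
V_srs = (1 − 882/3900)·57234.3/882 = 50.216
deff = V_st / V_srs = 20.1737/50.216 = 0.4017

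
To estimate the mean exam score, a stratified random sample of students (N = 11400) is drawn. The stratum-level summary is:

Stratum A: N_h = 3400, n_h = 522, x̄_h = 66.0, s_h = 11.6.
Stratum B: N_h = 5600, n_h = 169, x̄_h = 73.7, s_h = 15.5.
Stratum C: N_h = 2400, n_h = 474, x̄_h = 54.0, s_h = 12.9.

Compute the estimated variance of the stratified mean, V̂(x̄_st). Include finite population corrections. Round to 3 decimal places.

V̂(x̄_st) = Σ W_h² (1 − n_h/N_h) s_h²/n_h, with W_h = N_h/N and N = 11400:
  stratum A: (3400/11400)²·(1 − 522/3400)·11.6²/522 = 0.0194091
  stratum B: (5600/11400)²·(1 − 169/5600)·15.5²/169 = 0.332686
  stratum C: (2400/11400)²·(1 − 474/2400)·12.9²/474 = 0.012487
V̂(x̄_st) = 0.364582

V̂(x̄_st) ≈ 0.365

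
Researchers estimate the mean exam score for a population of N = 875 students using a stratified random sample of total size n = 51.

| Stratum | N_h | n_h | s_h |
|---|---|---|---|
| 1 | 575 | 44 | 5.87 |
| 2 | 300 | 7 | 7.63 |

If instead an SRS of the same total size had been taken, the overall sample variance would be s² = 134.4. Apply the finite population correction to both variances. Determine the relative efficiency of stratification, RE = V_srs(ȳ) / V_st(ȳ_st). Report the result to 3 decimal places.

RE ≈ 1.959

V̂(ȳ_st) = Σ W_h² (1 − n_h/N_h) s_h²/n_h, with W_h = N_h/N and N = 875:
  stratum 1: (575/875)²·(1 − 44/575)·5.87²/44 = 0.312298
  stratum 2: (300/875)²·(1 − 7/300)·7.63²/7 = 0.954825
V_st = 1.26712
V_srs = (1 − 51/875)·134.4/51 = 2.48169
Relative efficiency = V_srs / V_st = 2.48169/1.26712 = 1.9585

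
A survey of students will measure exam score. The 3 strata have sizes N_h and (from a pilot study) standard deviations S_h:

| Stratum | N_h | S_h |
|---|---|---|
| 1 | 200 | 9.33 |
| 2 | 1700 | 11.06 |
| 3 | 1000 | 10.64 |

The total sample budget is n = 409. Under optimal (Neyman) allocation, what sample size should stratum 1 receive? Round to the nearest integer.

Neyman allocation: n_h = n · N_h S_h / Σ N_i S_i, with n = 409.
  stratum 1: N_h·S_h = 200·9.33 = 1866.00
  stratum 2: N_h·S_h = 1700·11.06 = 18802.00
  stratum 3: N_h·S_h = 1000·10.64 = 10640.00
Σ N_h S_h = 31308.00
n for stratum 1 = 409·1866.00/31308.00 = 24.377 → 24

24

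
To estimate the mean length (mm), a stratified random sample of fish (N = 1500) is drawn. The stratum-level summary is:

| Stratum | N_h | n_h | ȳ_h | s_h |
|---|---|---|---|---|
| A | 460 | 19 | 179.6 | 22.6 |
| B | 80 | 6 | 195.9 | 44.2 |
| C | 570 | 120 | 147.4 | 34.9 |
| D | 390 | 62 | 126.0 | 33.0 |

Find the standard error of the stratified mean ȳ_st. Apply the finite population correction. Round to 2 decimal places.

SE(ȳ_st) ≈ 2.33

V̂(ȳ_st) = Σ W_h² (1 − n_h/N_h) s_h²/n_h, with W_h = N_h/N and N = 1500:
  stratum A: (460/1500)²·(1 − 19/460)·22.6²/19 = 2.42369
  stratum B: (80/1500)²·(1 − 6/80)·44.2²/6 = 0.856707
  stratum C: (570/1500)²·(1 − 120/570)·34.9²/120 = 1.15711
  stratum D: (390/1500)²·(1 − 62/390)·33.0²/62 = 0.998601
V̂(ȳ_st) = 5.43611
SE(ȳ_st) = √5.43611 = 2.33155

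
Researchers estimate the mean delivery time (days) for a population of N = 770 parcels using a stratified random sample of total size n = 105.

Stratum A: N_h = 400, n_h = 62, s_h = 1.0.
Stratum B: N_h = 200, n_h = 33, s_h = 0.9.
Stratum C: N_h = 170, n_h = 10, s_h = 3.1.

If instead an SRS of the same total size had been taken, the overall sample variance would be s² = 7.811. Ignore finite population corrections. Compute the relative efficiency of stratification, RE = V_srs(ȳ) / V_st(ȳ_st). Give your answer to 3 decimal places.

RE ≈ 1.408

V̂(ȳ_st) = Σ W_h² s_h²/n_h, with W_h = N_h/N and N = 770:
  stratum A: (400/770)²·1.0²/62 = 0.00435258
  stratum B: (200/770)²·0.9²/33 = 0.00165596
  stratum C: (170/770)²·3.1²/10 = 0.0468425
V_st = 0.052851
V_srs = s²/n = 7.811/105 = 0.0743905
Relative efficiency = V_srs / V_st = 0.0743905/0.052851 = 1.4076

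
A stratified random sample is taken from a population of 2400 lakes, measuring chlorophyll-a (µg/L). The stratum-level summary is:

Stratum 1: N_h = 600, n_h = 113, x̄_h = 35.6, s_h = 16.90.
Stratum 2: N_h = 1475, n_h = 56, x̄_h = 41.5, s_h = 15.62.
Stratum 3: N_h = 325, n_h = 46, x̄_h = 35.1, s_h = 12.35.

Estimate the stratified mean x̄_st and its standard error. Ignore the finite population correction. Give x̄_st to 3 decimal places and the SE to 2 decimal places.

x̄_st = Σ W_h x̄_h = (600·35.6 + 1475·41.5 + 325·35.1)/2400 = 39.15833
V̂(x̄_st) = Σ W_h² s_h²/n_h, with W_h = N_h/N and N = 2400:
  stratum 1: (600/2400)²·16.90²/113 = 0.15797
  stratum 2: (1475/2400)²·15.62²/56 = 1.64564
  stratum 3: (325/2400)²·12.35²/46 = 0.0608023
V̂(x̄_st) = 1.86442
SE(x̄_st) = √1.86442 = 1.36544

x̄_st ≈ 39.158, SE ≈ 1.37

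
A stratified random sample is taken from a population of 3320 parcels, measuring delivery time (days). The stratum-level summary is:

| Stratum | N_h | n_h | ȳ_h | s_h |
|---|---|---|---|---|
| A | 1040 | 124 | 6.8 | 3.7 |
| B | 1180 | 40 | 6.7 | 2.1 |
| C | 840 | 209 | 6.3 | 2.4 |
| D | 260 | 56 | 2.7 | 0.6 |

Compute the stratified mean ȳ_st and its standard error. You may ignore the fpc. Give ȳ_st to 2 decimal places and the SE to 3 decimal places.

ȳ_st ≈ 6.32, SE ≈ 0.163

ȳ_st = Σ W_h ȳ_h = (1040·6.8 + 1180·6.7 + 840·6.3 + 260·2.7)/3320 = 6.31687
V̂(ȳ_st) = Σ W_h² s_h²/n_h, with W_h = N_h/N and N = 3320:
  stratum A: (1040/3320)²·3.7²/124 = 0.0108336
  stratum B: (1180/3320)²·2.1²/40 = 0.0139273
  stratum C: (840/3320)²·2.4²/209 = 0.00176424
  stratum D: (260/3320)²·0.6²/56 = 3.94262e-05
V̂(ȳ_st) = 0.0265645
SE(ȳ_st) = √0.0265645 = 0.162986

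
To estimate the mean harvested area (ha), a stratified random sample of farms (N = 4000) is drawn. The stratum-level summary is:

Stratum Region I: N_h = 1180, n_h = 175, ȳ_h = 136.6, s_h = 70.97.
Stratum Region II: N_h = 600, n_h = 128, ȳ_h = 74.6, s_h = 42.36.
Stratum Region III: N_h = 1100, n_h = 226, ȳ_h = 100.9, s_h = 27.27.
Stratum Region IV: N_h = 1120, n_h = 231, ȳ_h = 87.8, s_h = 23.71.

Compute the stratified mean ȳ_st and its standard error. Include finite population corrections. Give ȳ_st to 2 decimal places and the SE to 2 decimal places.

ȳ_st = Σ W_h ȳ_h = (1180·136.6 + 600·74.6 + 1100·100.9 + 1120·87.8)/4000 = 103.81850
V̂(ȳ_st) = Σ W_h² (1 − n_h/N_h) s_h²/n_h, with W_h = N_h/N and N = 4000:
  stratum Region I: (1180/4000)²·(1 − 175/1180)·70.97²/175 = 2.13324
  stratum Region II: (600/4000)²·(1 − 128/600)·42.36²/128 = 0.248128
  stratum Region III: (1100/4000)²·(1 − 226/1100)·27.27²/226 = 0.197718
  stratum Region IV: (1120/4000)²·(1 − 231/1120)·23.71²/231 = 0.151444
V̂(ȳ_st) = 2.73053
SE(ȳ_st) = √2.73053 = 1.65243

ȳ_st ≈ 103.82, SE ≈ 1.65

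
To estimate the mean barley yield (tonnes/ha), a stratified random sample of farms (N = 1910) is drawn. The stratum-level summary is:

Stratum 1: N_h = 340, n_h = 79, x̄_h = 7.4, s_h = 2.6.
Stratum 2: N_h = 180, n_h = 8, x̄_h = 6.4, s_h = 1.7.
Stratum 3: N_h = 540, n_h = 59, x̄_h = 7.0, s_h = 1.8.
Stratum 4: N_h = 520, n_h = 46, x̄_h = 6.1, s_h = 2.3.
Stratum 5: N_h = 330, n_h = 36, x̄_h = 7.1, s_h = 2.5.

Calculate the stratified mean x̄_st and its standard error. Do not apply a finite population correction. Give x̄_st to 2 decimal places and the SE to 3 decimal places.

x̄_st ≈ 6.79, SE ≈ 0.155

x̄_st = Σ W_h x̄_h = (340·7.4 + 180·6.4 + 540·7.0 + 520·6.1 + 330·7.1)/1910 = 6.78691
V̂(x̄_st) = Σ W_h² s_h²/n_h, with W_h = N_h/N and N = 1910:
  stratum 1: (340/1910)²·2.6²/79 = 0.00271151
  stratum 2: (180/1910)²·1.7²/8 = 0.00320838
  stratum 3: (540/1910)²·1.8²/59 = 0.00438949
  stratum 4: (520/1910)²·2.3²/46 = 0.00852389
  stratum 5: (330/1910)²·2.5²/36 = 0.00518249
V̂(x̄_st) = 0.0240158
SE(x̄_st) = √0.0240158 = 0.15497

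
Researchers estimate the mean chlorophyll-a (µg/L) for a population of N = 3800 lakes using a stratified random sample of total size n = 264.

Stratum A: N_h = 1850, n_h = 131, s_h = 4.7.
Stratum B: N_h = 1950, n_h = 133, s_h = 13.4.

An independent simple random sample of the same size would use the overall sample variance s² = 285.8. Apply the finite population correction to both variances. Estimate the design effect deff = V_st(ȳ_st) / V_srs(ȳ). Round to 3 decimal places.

V̂(ȳ_st) = Σ W_h² (1 − n_h/N_h) s_h²/n_h, with W_h = N_h/N and N = 3800:
  stratum A: (1850/3800)²·(1 − 131/1850)·4.7²/131 = 0.0371368
  stratum B: (1950/3800)²·(1 − 133/1950)·13.4²/133 = 0.331269
V_st = 0.368405
V_srs = (1 − 264/3800)·285.8/264 = 1.00737
deff = V_st / V_srs = 0.368405/1.00737 = 0.3657

deff ≈ 0.366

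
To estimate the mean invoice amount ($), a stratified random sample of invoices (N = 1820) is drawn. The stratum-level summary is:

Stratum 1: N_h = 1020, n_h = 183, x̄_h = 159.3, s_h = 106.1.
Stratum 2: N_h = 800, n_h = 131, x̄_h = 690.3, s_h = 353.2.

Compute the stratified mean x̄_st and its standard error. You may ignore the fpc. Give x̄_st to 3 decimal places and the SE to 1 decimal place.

x̄_st = Σ W_h x̄_h = (1020·159.3 + 800·690.3)/1820 = 392.70659
V̂(x̄_st) = Σ W_h² s_h²/n_h, with W_h = N_h/N and N = 1820:
  stratum 1: (1020/1820)²·106.1²/183 = 19.3213
  stratum 2: (800/1820)²·353.2²/131 = 183.996
V̂(x̄_st) = 203.317
SE(x̄_st) = √203.317 = 14.2589

x̄_st ≈ 392.707, SE ≈ 14.3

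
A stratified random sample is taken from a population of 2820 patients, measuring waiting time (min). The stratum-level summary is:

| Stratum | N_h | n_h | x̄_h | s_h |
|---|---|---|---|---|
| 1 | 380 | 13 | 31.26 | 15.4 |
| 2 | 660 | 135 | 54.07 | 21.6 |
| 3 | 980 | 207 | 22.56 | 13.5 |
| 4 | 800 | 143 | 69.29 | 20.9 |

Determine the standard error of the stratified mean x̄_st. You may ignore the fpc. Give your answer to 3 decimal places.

SE(x̄_st) ≈ 0.934

V̂(x̄_st) = Σ W_h² s_h²/n_h, with W_h = N_h/N and N = 2820:
  stratum 1: (380/2820)²·15.4²/13 = 0.331259
  stratum 2: (660/2820)²·21.6²/135 = 0.189306
  stratum 3: (980/2820)²·13.5²/207 = 0.106329
  stratum 4: (800/2820)²·20.9²/143 = 0.245832
V̂(x̄_st) = 0.872725
SE(x̄_st) = √0.872725 = 0.934197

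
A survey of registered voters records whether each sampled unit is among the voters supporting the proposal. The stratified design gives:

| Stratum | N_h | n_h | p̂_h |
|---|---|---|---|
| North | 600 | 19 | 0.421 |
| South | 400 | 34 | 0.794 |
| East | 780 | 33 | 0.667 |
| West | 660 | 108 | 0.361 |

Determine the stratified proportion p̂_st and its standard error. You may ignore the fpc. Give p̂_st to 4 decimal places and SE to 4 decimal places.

p̂_st ≈ 0.5446, SE ≈ 0.0427

N = 2440; stratum weights W_h = N_h/N.
p̂_st = Σ W_h p̂_h = (600·0.421 + 400·0.794 + 780·0.667 + 660·0.361)/2440 = 0.54456
V̂(p̂_st) = Σ W_h² p̂_h(1−p̂_h)/(n_h−1):
  stratum North: (600/2440)²·0.421·0.579/18 = 0.000818863
  stratum South: (400/2440)²·0.794·0.206/33 = 0.000133203
  stratum East: (780/2440)²·0.667·0.333/32 = 0.000709299
  stratum West: (660/2440)²·0.361·0.639/107 = 0.000157737
V̂(p̂_st) = 0.0018191; SE = √V̂ = 0.0426509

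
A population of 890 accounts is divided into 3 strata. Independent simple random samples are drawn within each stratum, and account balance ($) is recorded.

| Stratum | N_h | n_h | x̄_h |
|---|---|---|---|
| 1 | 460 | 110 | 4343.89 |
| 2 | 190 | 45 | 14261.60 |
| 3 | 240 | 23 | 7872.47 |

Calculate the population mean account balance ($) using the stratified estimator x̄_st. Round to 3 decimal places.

x̄_st ≈ 7412.681

N = Σ N_h = 890. Stratum weights W_h = N_h/N.
x̄_st = (460·4343.89 + 190·14261.60 + 240·7872.47) / 890 = 7412.68112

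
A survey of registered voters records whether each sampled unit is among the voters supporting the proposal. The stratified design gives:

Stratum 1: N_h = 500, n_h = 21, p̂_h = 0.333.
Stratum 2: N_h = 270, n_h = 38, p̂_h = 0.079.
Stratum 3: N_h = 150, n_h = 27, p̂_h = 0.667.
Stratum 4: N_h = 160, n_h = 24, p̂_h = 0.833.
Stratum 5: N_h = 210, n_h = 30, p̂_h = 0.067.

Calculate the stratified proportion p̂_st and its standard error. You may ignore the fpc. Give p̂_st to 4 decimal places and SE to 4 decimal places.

N = 1290; stratum weights W_h = N_h/N.
p̂_st = Σ W_h p̂_h = (500·0.333 + 270·0.079 + 150·0.667 + 160·0.833 + 210·0.067)/1290 = 0.33739
V̂(p̂_st) = Σ W_h² p̂_h(1−p̂_h)/(n_h−1):
  stratum 1: (500/1290)²·0.333·0.667/20 = 0.0016684
  stratum 2: (270/1290)²·0.079·0.921/37 = 8.61456e-05
  stratum 3: (150/1290)²·0.667·0.333/26 = 0.000115505
  stratum 4: (160/1290)²·0.833·0.167/23 = 9.30452e-05
  stratum 5: (210/1290)²·0.067·0.933/29 = 5.71239e-05
V̂(p̂_st) = 0.00202022; SE = √V̂ = 0.0449469

p̂_st ≈ 0.3374, SE ≈ 0.0449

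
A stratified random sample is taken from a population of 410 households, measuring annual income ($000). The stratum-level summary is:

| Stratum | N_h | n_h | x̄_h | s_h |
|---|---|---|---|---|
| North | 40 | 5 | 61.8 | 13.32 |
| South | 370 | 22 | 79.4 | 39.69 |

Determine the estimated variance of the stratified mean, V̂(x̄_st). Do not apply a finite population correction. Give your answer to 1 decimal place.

V̂(x̄_st) = Σ W_h² s_h²/n_h, with W_h = N_h/N and N = 410:
  stratum North: (40/410)²·13.32²/5 = 0.337746
  stratum South: (370/410)²·39.69²/22 = 58.3143
V̂(x̄_st) = 58.6521

V̂(x̄_st) ≈ 58.7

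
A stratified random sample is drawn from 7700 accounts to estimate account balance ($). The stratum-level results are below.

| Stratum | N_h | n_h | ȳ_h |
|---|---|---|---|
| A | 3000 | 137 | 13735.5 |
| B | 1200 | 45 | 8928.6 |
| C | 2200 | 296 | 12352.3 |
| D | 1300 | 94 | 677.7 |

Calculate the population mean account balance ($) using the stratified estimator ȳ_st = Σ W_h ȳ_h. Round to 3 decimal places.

N = Σ N_h = 7700. Stratum weights W_h = N_h/N.
ȳ_st = (3000·13735.5 + 1200·8928.6 + 2200·12352.3 + 1300·677.7) / 7700 = 10386.60909

ȳ_st ≈ 10386.609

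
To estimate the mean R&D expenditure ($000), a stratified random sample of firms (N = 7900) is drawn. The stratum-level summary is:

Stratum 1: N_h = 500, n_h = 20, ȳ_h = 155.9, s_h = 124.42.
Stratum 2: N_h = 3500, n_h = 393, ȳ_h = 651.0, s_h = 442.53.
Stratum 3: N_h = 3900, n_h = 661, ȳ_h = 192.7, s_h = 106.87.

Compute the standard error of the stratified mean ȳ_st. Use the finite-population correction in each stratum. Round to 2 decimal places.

SE(ȳ_st) ≈ 9.66

V̂(ȳ_st) = Σ W_h² (1 − n_h/N_h) s_h²/n_h, with W_h = N_h/N and N = 7900:
  stratum 1: (500/7900)²·(1 − 20/500)·124.42²/20 = 2.97651
  stratum 2: (3500/7900)²·(1 − 393/3500)·442.53²/393 = 86.8256
  stratum 3: (3900/7900)²·(1 − 661/3900)·106.87²/661 = 3.49729
V̂(ȳ_st) = 93.2994
SE(ȳ_st) = √93.2994 = 9.65916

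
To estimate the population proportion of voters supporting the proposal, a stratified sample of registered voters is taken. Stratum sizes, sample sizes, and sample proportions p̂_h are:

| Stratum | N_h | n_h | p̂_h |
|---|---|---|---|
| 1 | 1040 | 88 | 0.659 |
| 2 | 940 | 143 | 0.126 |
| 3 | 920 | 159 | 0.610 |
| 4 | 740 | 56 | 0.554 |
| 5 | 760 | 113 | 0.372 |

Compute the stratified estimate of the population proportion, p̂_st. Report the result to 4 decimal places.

N = 4400; stratum weights W_h = N_h/N.
p̂_st = Σ W_h p̂_h = (1040·0.659 + 940·0.126 + 920·0.610 + 740·0.554 + 760·0.372)/4400 = 0.46765

p̂_st ≈ 0.4677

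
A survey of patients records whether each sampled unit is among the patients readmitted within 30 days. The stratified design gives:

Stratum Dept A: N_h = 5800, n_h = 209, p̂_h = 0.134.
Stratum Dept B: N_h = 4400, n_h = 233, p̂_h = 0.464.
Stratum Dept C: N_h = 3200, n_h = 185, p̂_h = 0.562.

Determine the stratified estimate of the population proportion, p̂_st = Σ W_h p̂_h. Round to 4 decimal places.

N = 13400; stratum weights W_h = N_h/N.
p̂_st = Σ W_h p̂_h = (5800·0.134 + 4400·0.464 + 3200·0.562)/13400 = 0.34457

p̂_st ≈ 0.3446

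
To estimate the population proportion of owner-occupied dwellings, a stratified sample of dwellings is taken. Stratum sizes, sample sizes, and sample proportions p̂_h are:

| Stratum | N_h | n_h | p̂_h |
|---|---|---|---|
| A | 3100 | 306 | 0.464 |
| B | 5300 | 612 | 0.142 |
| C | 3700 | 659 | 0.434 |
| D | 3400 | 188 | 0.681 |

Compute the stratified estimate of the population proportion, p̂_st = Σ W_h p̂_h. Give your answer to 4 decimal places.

N = 15500; stratum weights W_h = N_h/N.
p̂_st = Σ W_h p̂_h = (3100·0.464 + 5300·0.142 + 3700·0.434 + 3400·0.681)/15500 = 0.39434

p̂_st ≈ 0.3943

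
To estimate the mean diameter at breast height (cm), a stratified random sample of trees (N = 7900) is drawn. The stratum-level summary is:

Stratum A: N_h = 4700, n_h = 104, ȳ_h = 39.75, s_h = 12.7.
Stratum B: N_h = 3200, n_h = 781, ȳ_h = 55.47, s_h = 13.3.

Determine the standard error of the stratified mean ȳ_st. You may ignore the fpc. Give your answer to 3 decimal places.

V̂(ȳ_st) = Σ W_h² s_h²/n_h, with W_h = N_h/N and N = 7900:
  stratum A: (4700/7900)²·12.7²/104 = 0.548928
  stratum B: (3200/7900)²·13.3²/781 = 0.0371619
V̂(ȳ_st) = 0.58609
SE(ȳ_st) = √0.58609 = 0.765565

SE(ȳ_st) ≈ 0.766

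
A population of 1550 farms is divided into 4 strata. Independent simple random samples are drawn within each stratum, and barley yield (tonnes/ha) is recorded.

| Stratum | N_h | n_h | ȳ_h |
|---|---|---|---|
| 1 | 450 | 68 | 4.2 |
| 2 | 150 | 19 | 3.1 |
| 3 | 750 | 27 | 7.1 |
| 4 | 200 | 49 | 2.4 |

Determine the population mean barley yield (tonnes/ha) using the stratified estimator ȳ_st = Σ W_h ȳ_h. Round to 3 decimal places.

N = Σ N_h = 1550. Stratum weights W_h = N_h/N.
ȳ_st = (450·4.2 + 150·3.1 + 750·7.1 + 200·2.4) / 1550 = 5.26452

ȳ_st ≈ 5.265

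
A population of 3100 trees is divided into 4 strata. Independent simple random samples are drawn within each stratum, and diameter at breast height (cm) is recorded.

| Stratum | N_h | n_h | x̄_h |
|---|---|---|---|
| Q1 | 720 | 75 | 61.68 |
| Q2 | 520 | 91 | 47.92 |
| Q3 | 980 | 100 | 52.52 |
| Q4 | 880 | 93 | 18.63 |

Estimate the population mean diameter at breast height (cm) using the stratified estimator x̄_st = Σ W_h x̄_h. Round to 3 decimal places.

x̄_st ≈ 44.255

N = Σ N_h = 3100. Stratum weights W_h = N_h/N.
x̄_st = (720·61.68 + 520·47.92 + 980·52.52 + 880·18.63) / 3100 = 44.25548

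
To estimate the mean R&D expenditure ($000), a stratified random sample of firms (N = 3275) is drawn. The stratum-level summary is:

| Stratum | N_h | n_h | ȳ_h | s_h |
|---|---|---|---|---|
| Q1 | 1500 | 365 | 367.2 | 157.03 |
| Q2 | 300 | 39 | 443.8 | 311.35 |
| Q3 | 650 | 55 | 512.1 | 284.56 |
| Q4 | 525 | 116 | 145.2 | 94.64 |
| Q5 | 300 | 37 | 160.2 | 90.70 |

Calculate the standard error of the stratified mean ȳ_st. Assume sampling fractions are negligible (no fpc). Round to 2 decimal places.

V̂(ȳ_st) = Σ W_h² s_h²/n_h, with W_h = N_h/N and N = 3275:
  stratum Q1: (1500/3275)²·157.03²/365 = 14.172
  stratum Q2: (300/3275)²·311.35²/39 = 20.8571
  stratum Q3: (650/3275)²·284.56²/55 = 57.9948
  stratum Q4: (525/3275)²·94.64²/116 = 1.98421
  stratum Q5: (300/3275)²·90.70²/37 = 1.86566
V̂(ȳ_st) = 96.8738
SE(ȳ_st) = √96.8738 = 9.84245

SE(ȳ_st) ≈ 9.84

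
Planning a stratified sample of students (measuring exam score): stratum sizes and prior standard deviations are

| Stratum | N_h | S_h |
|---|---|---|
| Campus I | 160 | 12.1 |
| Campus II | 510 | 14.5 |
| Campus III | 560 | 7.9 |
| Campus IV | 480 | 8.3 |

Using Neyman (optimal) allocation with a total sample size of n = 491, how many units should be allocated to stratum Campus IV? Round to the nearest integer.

Neyman allocation: n_h = n · N_h S_h / Σ N_i S_i, with n = 491.
  stratum Campus I: N_h·S_h = 160·12.1 = 1936.00
  stratum Campus II: N_h·S_h = 510·14.5 = 7395.00
  stratum Campus III: N_h·S_h = 560·7.9 = 4424.00
  stratum Campus IV: N_h·S_h = 480·8.3 = 3984.00
Σ N_h S_h = 17739.00
n for stratum Campus IV = 491·3984.00/17739.00 = 110.274 → 110

110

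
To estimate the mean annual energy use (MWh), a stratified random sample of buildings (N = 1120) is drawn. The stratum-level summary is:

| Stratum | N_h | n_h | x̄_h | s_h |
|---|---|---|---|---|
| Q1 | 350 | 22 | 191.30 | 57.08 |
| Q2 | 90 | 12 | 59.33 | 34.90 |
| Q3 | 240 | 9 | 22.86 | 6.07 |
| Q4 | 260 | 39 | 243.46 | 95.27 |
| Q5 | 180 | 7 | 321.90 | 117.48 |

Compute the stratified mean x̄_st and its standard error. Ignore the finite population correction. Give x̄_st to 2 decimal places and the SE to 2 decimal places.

x̄_st = Σ W_h x̄_h = (350·191.30 + 90·59.33 + 240·22.86 + 260·243.46 + 180·321.90)/1120 = 177.69884
V̂(x̄_st) = Σ W_h² s_h²/n_h, with W_h = N_h/N and N = 1120:
  stratum Q1: (350/1120)²·57.08²/22 = 14.4626
  stratum Q2: (90/1120)²·34.90²/12 = 0.655418
  stratum Q3: (240/1120)²·6.07²/9 = 0.187984
  stratum Q4: (260/1120)²·95.27²/39 = 12.5418
  stratum Q5: (180/1120)²·117.48²/7 = 50.9259
V̂(x̄_st) = 78.7736
SE(x̄_st) = √78.7736 = 8.87545

x̄_st ≈ 177.70, SE ≈ 8.88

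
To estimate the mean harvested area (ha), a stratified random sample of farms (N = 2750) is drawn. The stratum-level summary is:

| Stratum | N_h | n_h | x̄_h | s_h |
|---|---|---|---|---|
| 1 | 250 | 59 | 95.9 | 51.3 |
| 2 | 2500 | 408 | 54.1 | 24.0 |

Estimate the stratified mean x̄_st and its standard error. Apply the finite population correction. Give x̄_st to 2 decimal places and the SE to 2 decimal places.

x̄_st = Σ W_h x̄_h = (250·95.9 + 2500·54.1)/2750 = 57.90000
V̂(x̄_st) = Σ W_h² (1 − n_h/N_h) s_h²/n_h, with W_h = N_h/N and N = 2750:
  stratum 1: (250/2750)²·(1 − 59/250)·51.3²/59 = 0.281638
  stratum 2: (2500/2750)²·(1 − 408/2500)·24.0²/408 = 0.976334
V̂(x̄_st) = 1.25797
SE(x̄_st) = √1.25797 = 1.12159

x̄_st ≈ 57.90, SE ≈ 1.12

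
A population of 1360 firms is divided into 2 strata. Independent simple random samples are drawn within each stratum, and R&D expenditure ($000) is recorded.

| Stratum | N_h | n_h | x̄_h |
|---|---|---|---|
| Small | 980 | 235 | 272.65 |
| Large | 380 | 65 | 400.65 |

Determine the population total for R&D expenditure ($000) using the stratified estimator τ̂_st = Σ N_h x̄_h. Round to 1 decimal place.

τ̂_st ≈ 419444.0

τ̂_st = Σ N_h x̄_h = 980·272.65 + 380·400.65 = 419444.0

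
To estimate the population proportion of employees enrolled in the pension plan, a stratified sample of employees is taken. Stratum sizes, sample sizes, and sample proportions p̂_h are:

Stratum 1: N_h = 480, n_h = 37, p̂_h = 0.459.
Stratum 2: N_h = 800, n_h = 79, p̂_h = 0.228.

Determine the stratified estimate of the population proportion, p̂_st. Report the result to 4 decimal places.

N = 1280; stratum weights W_h = N_h/N.
p̂_st = Σ W_h p̂_h = (480·0.459 + 800·0.228)/1280 = 0.31463

p̂_st ≈ 0.3146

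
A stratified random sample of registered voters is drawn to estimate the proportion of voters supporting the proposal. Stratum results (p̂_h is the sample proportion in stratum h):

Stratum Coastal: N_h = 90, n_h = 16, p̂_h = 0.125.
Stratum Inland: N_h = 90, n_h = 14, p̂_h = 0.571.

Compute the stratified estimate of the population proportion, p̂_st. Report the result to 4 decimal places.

N = 180; stratum weights W_h = N_h/N.
p̂_st = Σ W_h p̂_h = (90·0.125 + 90·0.571)/180 = 0.34800

p̂_st ≈ 0.3480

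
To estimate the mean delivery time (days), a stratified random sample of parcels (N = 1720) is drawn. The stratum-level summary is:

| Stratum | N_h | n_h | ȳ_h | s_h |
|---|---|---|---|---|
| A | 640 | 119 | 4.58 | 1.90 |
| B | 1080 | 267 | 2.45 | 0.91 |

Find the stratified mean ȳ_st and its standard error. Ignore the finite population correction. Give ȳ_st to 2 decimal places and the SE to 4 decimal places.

ȳ_st = Σ W_h ȳ_h = (640·4.58 + 1080·2.45)/1720 = 3.24256
V̂(ȳ_st) = Σ W_h² s_h²/n_h, with W_h = N_h/N and N = 1720:
  stratum A: (640/1720)²·1.90²/119 = 0.00420014
  stratum B: (1080/1720)²·0.91²/267 = 0.00122282
V̂(ȳ_st) = 0.00542295
SE(ȳ_st) = √0.00542295 = 0.0736407

ȳ_st ≈ 3.24, SE ≈ 0.0736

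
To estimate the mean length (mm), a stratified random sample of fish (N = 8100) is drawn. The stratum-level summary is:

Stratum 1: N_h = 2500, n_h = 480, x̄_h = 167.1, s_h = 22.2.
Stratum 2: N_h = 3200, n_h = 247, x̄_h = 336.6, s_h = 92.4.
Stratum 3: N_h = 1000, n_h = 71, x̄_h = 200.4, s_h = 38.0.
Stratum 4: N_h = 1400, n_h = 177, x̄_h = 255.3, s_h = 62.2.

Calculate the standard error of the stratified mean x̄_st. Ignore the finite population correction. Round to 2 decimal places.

SE(x̄_st) ≈ 2.54

V̂(x̄_st) = Σ W_h² s_h²/n_h, with W_h = N_h/N and N = 8100:
  stratum 1: (2500/8100)²·22.2²/480 = 0.0978081
  stratum 2: (3200/8100)²·92.4²/247 = 5.39482
  stratum 3: (1000/8100)²·38.0²/71 = 0.309984
  stratum 4: (1400/8100)²·62.2²/177 = 0.65297
V̂(x̄_st) = 6.45558
SE(x̄_st) = √6.45558 = 2.54078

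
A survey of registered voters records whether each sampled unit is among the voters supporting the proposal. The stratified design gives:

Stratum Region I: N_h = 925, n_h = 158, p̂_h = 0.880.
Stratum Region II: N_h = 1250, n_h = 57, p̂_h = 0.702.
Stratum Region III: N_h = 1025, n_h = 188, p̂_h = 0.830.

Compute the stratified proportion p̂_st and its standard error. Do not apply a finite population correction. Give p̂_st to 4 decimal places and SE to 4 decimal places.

p̂_st ≈ 0.7945, SE ≈ 0.0265

N = 3200; stratum weights W_h = N_h/N.
p̂_st = Σ W_h p̂_h = (925·0.880 + 1250·0.702 + 1025·0.830)/3200 = 0.79445
V̂(p̂_st) = Σ W_h² p̂_h(1−p̂_h)/(n_h−1):
  stratum Region I: (925/3200)²·0.880·0.120/157 = 5.62015e-05
  stratum Region II: (1250/3200)²·0.702·0.298/56 = 0.000570014
  stratum Region III: (1025/3200)²·0.830·0.170/187 = 7.74164e-05
V̂(p̂_st) = 0.000703632; SE = √V̂ = 0.0265261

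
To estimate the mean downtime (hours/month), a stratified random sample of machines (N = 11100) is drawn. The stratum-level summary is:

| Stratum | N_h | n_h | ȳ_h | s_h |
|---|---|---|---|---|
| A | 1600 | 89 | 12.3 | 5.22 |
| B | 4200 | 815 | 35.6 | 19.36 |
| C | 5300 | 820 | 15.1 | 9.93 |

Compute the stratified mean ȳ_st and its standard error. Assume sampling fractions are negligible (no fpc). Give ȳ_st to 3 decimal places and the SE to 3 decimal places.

ȳ_st = Σ W_h ȳ_h = (1600·12.3 + 4200·35.6 + 5300·15.1)/11100 = 22.45315
V̂(ȳ_st) = Σ W_h² s_h²/n_h, with W_h = N_h/N and N = 11100:
  stratum A: (1600/11100)²·5.22²/89 = 0.00636129
  stratum B: (4200/11100)²·19.36²/815 = 0.0658424
  stratum C: (5300/11100)²·9.93²/820 = 0.0274151
V̂(ȳ_st) = 0.0996188
SE(ȳ_st) = √0.0996188 = 0.315625

ȳ_st ≈ 22.453, SE ≈ 0.316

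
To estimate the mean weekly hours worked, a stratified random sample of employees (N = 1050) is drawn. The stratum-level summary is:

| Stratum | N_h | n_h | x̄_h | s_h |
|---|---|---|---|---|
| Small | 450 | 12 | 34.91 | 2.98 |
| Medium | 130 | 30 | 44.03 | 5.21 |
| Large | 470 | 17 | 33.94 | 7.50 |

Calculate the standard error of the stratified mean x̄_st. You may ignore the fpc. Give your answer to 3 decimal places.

V̂(x̄_st) = Σ W_h² s_h²/n_h, with W_h = N_h/N and N = 1050:
  stratum Small: (450/1050)²·2.98²/12 = 0.135924
  stratum Medium: (130/1050)²·5.21²/30 = 0.0138695
  stratum Large: (470/1050)²·7.50²/17 = 0.662965
V̂(x̄_st) = 0.812759
SE(x̄_st) = √0.812759 = 0.901532

SE(x̄_st) ≈ 0.902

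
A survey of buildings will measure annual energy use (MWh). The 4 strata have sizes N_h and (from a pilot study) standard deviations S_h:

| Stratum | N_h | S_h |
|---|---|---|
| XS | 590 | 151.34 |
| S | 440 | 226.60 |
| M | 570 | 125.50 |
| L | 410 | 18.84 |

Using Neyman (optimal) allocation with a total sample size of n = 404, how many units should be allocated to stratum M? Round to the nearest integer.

108

Neyman allocation: n_h = n · N_h S_h / Σ N_i S_i, with n = 404.
  stratum XS: N_h·S_h = 590·151.34 = 89290.60
  stratum S: N_h·S_h = 440·226.60 = 99704.00
  stratum M: N_h·S_h = 570·125.50 = 71535.00
  stratum L: N_h·S_h = 410·18.84 = 7724.40
Σ N_h S_h = 268254.00
n for stratum M = 404·71535.00/268254.00 = 107.734 → 108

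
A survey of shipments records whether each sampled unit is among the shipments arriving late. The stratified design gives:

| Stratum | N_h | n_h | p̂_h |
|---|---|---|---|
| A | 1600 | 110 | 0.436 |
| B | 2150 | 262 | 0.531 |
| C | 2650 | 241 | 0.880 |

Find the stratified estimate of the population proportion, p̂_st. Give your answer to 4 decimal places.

N = 6400; stratum weights W_h = N_h/N.
p̂_st = Σ W_h p̂_h = (1600·0.436 + 2150·0.531 + 2650·0.880)/6400 = 0.65176

p̂_st ≈ 0.6518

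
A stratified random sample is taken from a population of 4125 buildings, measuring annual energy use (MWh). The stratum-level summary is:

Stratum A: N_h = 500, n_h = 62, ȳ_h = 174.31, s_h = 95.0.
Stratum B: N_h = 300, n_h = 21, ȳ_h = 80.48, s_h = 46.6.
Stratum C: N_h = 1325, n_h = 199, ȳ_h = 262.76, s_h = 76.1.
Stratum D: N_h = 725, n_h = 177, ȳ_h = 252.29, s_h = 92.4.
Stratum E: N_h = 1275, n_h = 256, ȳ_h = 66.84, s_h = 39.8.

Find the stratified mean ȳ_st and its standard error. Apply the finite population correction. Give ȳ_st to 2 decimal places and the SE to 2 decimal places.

ȳ_st = Σ W_h ȳ_h = (500·174.31 + 300·80.48 + 1325·262.76 + 725·252.29 + 1275·66.84)/4125 = 176.38479
V̂(ȳ_st) = Σ W_h² (1 − n_h/N_h) s_h²/n_h, with W_h = N_h/N and N = 4125:
  stratum A: (500/4125)²·(1 − 62/500)·95.0²/62 = 1.87349
  stratum B: (300/4125)²·(1 − 21/300)·46.6²/21 = 0.508663
  stratum C: (1325/4125)²·(1 − 199/1325)·76.1²/199 = 2.55166
  stratum D: (725/4125)²·(1 − 177/725)·92.4²/177 = 1.12627
  stratum E: (1275/4125)²·(1 − 256/1275)·39.8²/256 = 0.472457
V̂(ȳ_st) = 6.53254
SE(ȳ_st) = √6.53254 = 2.55588

ȳ_st ≈ 176.38, SE ≈ 2.56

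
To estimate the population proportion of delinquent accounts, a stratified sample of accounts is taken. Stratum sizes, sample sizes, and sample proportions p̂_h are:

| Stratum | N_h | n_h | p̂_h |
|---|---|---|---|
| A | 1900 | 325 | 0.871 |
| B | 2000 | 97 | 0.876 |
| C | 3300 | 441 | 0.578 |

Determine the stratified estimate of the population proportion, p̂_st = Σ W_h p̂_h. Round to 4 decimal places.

p̂_st ≈ 0.7381

N = 7200; stratum weights W_h = N_h/N.
p̂_st = Σ W_h p̂_h = (1900·0.871 + 2000·0.876 + 3300·0.578)/7200 = 0.73810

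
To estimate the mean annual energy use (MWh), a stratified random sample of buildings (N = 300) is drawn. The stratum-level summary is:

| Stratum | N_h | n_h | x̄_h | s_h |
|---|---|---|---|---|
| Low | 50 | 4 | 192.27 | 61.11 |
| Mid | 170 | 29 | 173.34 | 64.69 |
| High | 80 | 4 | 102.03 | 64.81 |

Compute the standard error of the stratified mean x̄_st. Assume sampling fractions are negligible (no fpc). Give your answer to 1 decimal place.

SE(x̄_st) ≈ 12.1

V̂(x̄_st) = Σ W_h² s_h²/n_h, with W_h = N_h/N and N = 300:
  stratum Low: (50/300)²·61.11²/4 = 25.9336
  stratum Mid: (170/300)²·64.69²/29 = 46.3374
  stratum High: (80/300)²·64.81²/4 = 74.6726
V̂(x̄_st) = 146.944
SE(x̄_st) = √146.944 = 12.122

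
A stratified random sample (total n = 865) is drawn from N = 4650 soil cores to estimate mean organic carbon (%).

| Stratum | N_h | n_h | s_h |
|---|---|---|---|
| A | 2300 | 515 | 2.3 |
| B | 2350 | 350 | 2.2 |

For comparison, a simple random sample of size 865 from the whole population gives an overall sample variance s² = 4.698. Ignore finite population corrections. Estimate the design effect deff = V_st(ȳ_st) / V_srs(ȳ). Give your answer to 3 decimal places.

V̂(ȳ_st) = Σ W_h² s_h²/n_h, with W_h = N_h/N and N = 4650:
  stratum A: (2300/4650)²·2.3²/515 = 0.00251303
  stratum B: (2350/4650)²·2.2²/350 = 0.00353189
V_st = 0.00604492
V_srs = s²/n = 4.698/865 = 0.00543121
deff = V_st / V_srs = 0.00604492/0.00543121 = 1.1130

deff ≈ 1.113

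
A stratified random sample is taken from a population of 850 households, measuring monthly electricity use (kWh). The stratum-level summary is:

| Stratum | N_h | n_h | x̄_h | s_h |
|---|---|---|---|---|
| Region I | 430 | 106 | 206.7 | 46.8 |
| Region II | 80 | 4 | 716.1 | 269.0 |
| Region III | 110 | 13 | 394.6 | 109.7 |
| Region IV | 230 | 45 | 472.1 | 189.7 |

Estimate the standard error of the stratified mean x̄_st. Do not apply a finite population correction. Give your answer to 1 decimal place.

SE(x̄_st) ≈ 15.5

V̂(x̄_st) = Σ W_h² s_h²/n_h, with W_h = N_h/N and N = 850:
  stratum Region I: (430/850)²·46.8²/106 = 5.28792
  stratum Region II: (80/850)²·269.0²/4 = 160.246
  stratum Region III: (110/850)²·109.7²/13 = 15.5031
  stratum Region IV: (230/850)²·189.7²/45 = 58.5518
V̂(x̄_st) = 239.589
SE(x̄_st) = √239.589 = 15.4786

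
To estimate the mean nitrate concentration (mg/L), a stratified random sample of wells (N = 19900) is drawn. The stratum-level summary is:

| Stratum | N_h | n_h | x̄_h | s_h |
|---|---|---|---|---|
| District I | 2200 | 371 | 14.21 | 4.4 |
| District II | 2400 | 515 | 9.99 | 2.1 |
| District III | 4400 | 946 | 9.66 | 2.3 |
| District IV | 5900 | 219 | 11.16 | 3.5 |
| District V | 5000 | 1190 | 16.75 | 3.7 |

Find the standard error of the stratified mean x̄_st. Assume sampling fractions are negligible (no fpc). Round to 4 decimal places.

V̂(x̄_st) = Σ W_h² s_h²/n_h, with W_h = N_h/N and N = 19900:
  stratum District I: (2200/19900)²·4.4²/371 = 0.00063778
  stratum District II: (2400/19900)²·2.1²/515 = 0.000124551
  stratum District III: (4400/19900)²·2.3²/946 = 0.000273378
  stratum District IV: (5900/19900)²·3.5²/219 = 0.00491688
  stratum District V: (5000/19900)²·3.7²/1190 = 0.000726257
V̂(x̄_st) = 0.00667885
SE(x̄_st) = √0.00667885 = 0.0817242

SE(x̄_st) ≈ 0.0817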